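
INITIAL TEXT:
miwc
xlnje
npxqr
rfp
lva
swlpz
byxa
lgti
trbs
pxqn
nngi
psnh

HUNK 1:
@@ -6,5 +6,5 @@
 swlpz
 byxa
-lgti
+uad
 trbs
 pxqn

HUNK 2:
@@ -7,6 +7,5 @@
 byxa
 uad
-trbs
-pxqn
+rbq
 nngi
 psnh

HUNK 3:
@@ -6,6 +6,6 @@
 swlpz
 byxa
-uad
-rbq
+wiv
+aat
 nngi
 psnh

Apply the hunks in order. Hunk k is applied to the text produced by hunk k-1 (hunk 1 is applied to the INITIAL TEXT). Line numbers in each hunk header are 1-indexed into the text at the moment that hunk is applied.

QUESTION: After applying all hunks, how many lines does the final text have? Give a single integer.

Hunk 1: at line 6 remove [lgti] add [uad] -> 12 lines: miwc xlnje npxqr rfp lva swlpz byxa uad trbs pxqn nngi psnh
Hunk 2: at line 7 remove [trbs,pxqn] add [rbq] -> 11 lines: miwc xlnje npxqr rfp lva swlpz byxa uad rbq nngi psnh
Hunk 3: at line 6 remove [uad,rbq] add [wiv,aat] -> 11 lines: miwc xlnje npxqr rfp lva swlpz byxa wiv aat nngi psnh
Final line count: 11

Answer: 11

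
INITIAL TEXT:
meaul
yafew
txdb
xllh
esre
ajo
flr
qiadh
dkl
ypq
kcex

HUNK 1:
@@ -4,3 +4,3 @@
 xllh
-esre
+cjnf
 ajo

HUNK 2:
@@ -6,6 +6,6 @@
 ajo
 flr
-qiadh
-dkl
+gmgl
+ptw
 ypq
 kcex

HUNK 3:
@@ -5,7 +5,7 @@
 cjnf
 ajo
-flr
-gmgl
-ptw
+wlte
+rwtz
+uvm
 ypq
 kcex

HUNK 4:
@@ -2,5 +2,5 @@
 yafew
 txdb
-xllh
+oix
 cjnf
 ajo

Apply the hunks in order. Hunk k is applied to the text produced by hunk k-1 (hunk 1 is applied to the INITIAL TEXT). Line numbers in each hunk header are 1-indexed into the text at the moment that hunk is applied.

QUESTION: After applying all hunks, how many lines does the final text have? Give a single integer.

Hunk 1: at line 4 remove [esre] add [cjnf] -> 11 lines: meaul yafew txdb xllh cjnf ajo flr qiadh dkl ypq kcex
Hunk 2: at line 6 remove [qiadh,dkl] add [gmgl,ptw] -> 11 lines: meaul yafew txdb xllh cjnf ajo flr gmgl ptw ypq kcex
Hunk 3: at line 5 remove [flr,gmgl,ptw] add [wlte,rwtz,uvm] -> 11 lines: meaul yafew txdb xllh cjnf ajo wlte rwtz uvm ypq kcex
Hunk 4: at line 2 remove [xllh] add [oix] -> 11 lines: meaul yafew txdb oix cjnf ajo wlte rwtz uvm ypq kcex
Final line count: 11

Answer: 11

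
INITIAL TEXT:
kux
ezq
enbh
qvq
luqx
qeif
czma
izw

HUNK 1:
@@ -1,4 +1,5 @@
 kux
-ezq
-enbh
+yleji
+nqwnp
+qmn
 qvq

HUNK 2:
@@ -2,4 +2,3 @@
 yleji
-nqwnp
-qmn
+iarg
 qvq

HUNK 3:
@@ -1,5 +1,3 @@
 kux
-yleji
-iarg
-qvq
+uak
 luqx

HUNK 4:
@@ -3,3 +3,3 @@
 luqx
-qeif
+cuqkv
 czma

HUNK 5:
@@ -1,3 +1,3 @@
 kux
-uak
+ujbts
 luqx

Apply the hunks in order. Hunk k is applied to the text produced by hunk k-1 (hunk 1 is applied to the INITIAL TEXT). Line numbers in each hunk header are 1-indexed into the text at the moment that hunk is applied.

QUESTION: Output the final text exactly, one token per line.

Answer: kux
ujbts
luqx
cuqkv
czma
izw

Derivation:
Hunk 1: at line 1 remove [ezq,enbh] add [yleji,nqwnp,qmn] -> 9 lines: kux yleji nqwnp qmn qvq luqx qeif czma izw
Hunk 2: at line 2 remove [nqwnp,qmn] add [iarg] -> 8 lines: kux yleji iarg qvq luqx qeif czma izw
Hunk 3: at line 1 remove [yleji,iarg,qvq] add [uak] -> 6 lines: kux uak luqx qeif czma izw
Hunk 4: at line 3 remove [qeif] add [cuqkv] -> 6 lines: kux uak luqx cuqkv czma izw
Hunk 5: at line 1 remove [uak] add [ujbts] -> 6 lines: kux ujbts luqx cuqkv czma izw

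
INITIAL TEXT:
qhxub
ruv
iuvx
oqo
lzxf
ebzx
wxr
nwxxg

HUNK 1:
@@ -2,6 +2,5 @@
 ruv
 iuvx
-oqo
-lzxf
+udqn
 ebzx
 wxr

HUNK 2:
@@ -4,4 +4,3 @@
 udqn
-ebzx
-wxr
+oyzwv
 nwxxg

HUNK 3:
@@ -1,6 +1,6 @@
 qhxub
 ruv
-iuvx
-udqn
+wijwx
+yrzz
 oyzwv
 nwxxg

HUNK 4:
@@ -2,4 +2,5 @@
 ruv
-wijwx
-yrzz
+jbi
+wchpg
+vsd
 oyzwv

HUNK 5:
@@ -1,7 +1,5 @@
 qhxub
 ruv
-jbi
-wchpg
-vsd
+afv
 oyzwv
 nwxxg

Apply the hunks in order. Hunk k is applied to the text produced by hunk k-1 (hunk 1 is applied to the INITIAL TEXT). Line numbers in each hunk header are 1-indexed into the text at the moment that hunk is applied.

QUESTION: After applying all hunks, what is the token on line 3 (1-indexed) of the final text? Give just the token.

Answer: afv

Derivation:
Hunk 1: at line 2 remove [oqo,lzxf] add [udqn] -> 7 lines: qhxub ruv iuvx udqn ebzx wxr nwxxg
Hunk 2: at line 4 remove [ebzx,wxr] add [oyzwv] -> 6 lines: qhxub ruv iuvx udqn oyzwv nwxxg
Hunk 3: at line 1 remove [iuvx,udqn] add [wijwx,yrzz] -> 6 lines: qhxub ruv wijwx yrzz oyzwv nwxxg
Hunk 4: at line 2 remove [wijwx,yrzz] add [jbi,wchpg,vsd] -> 7 lines: qhxub ruv jbi wchpg vsd oyzwv nwxxg
Hunk 5: at line 1 remove [jbi,wchpg,vsd] add [afv] -> 5 lines: qhxub ruv afv oyzwv nwxxg
Final line 3: afv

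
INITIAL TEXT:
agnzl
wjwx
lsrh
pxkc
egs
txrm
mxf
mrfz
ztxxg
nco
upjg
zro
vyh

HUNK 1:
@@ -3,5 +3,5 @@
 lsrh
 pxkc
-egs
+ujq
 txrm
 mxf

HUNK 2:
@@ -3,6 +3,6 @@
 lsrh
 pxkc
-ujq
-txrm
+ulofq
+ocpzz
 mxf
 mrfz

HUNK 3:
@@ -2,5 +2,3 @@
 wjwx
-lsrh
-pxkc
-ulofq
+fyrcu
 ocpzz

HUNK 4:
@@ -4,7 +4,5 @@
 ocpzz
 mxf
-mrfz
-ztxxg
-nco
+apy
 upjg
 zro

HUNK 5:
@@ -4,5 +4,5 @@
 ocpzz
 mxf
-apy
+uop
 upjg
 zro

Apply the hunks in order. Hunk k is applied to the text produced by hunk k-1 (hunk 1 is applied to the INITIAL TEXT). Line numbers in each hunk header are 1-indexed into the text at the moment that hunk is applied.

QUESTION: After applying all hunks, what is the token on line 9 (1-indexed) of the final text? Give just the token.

Hunk 1: at line 3 remove [egs] add [ujq] -> 13 lines: agnzl wjwx lsrh pxkc ujq txrm mxf mrfz ztxxg nco upjg zro vyh
Hunk 2: at line 3 remove [ujq,txrm] add [ulofq,ocpzz] -> 13 lines: agnzl wjwx lsrh pxkc ulofq ocpzz mxf mrfz ztxxg nco upjg zro vyh
Hunk 3: at line 2 remove [lsrh,pxkc,ulofq] add [fyrcu] -> 11 lines: agnzl wjwx fyrcu ocpzz mxf mrfz ztxxg nco upjg zro vyh
Hunk 4: at line 4 remove [mrfz,ztxxg,nco] add [apy] -> 9 lines: agnzl wjwx fyrcu ocpzz mxf apy upjg zro vyh
Hunk 5: at line 4 remove [apy] add [uop] -> 9 lines: agnzl wjwx fyrcu ocpzz mxf uop upjg zro vyh
Final line 9: vyh

Answer: vyh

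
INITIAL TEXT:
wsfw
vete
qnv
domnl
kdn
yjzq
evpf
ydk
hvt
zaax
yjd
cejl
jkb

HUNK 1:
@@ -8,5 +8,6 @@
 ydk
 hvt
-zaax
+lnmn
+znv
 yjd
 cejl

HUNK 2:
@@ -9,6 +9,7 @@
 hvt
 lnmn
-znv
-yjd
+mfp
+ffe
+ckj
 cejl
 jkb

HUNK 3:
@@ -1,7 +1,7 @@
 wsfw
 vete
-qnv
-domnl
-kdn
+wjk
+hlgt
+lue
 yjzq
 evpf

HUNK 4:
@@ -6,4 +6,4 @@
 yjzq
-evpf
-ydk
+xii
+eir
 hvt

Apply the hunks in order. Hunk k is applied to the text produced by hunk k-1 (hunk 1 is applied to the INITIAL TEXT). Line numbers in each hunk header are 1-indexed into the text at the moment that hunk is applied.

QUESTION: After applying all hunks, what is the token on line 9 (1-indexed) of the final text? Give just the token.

Answer: hvt

Derivation:
Hunk 1: at line 8 remove [zaax] add [lnmn,znv] -> 14 lines: wsfw vete qnv domnl kdn yjzq evpf ydk hvt lnmn znv yjd cejl jkb
Hunk 2: at line 9 remove [znv,yjd] add [mfp,ffe,ckj] -> 15 lines: wsfw vete qnv domnl kdn yjzq evpf ydk hvt lnmn mfp ffe ckj cejl jkb
Hunk 3: at line 1 remove [qnv,domnl,kdn] add [wjk,hlgt,lue] -> 15 lines: wsfw vete wjk hlgt lue yjzq evpf ydk hvt lnmn mfp ffe ckj cejl jkb
Hunk 4: at line 6 remove [evpf,ydk] add [xii,eir] -> 15 lines: wsfw vete wjk hlgt lue yjzq xii eir hvt lnmn mfp ffe ckj cejl jkb
Final line 9: hvt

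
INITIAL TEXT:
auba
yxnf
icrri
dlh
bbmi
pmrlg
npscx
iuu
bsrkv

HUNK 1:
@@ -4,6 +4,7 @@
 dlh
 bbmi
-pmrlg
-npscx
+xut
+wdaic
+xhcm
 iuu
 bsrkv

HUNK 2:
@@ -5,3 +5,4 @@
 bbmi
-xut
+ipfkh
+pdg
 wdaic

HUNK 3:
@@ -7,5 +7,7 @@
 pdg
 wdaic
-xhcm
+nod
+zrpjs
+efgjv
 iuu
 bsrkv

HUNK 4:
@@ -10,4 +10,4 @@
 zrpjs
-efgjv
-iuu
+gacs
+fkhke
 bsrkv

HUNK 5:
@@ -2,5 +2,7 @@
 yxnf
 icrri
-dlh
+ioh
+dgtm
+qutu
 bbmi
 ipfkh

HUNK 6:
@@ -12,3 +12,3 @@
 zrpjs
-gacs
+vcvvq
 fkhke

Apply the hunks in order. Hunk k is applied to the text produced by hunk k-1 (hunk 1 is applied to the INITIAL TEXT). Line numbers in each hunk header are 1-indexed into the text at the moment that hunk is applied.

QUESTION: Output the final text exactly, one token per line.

Hunk 1: at line 4 remove [pmrlg,npscx] add [xut,wdaic,xhcm] -> 10 lines: auba yxnf icrri dlh bbmi xut wdaic xhcm iuu bsrkv
Hunk 2: at line 5 remove [xut] add [ipfkh,pdg] -> 11 lines: auba yxnf icrri dlh bbmi ipfkh pdg wdaic xhcm iuu bsrkv
Hunk 3: at line 7 remove [xhcm] add [nod,zrpjs,efgjv] -> 13 lines: auba yxnf icrri dlh bbmi ipfkh pdg wdaic nod zrpjs efgjv iuu bsrkv
Hunk 4: at line 10 remove [efgjv,iuu] add [gacs,fkhke] -> 13 lines: auba yxnf icrri dlh bbmi ipfkh pdg wdaic nod zrpjs gacs fkhke bsrkv
Hunk 5: at line 2 remove [dlh] add [ioh,dgtm,qutu] -> 15 lines: auba yxnf icrri ioh dgtm qutu bbmi ipfkh pdg wdaic nod zrpjs gacs fkhke bsrkv
Hunk 6: at line 12 remove [gacs] add [vcvvq] -> 15 lines: auba yxnf icrri ioh dgtm qutu bbmi ipfkh pdg wdaic nod zrpjs vcvvq fkhke bsrkv

Answer: auba
yxnf
icrri
ioh
dgtm
qutu
bbmi
ipfkh
pdg
wdaic
nod
zrpjs
vcvvq
fkhke
bsrkv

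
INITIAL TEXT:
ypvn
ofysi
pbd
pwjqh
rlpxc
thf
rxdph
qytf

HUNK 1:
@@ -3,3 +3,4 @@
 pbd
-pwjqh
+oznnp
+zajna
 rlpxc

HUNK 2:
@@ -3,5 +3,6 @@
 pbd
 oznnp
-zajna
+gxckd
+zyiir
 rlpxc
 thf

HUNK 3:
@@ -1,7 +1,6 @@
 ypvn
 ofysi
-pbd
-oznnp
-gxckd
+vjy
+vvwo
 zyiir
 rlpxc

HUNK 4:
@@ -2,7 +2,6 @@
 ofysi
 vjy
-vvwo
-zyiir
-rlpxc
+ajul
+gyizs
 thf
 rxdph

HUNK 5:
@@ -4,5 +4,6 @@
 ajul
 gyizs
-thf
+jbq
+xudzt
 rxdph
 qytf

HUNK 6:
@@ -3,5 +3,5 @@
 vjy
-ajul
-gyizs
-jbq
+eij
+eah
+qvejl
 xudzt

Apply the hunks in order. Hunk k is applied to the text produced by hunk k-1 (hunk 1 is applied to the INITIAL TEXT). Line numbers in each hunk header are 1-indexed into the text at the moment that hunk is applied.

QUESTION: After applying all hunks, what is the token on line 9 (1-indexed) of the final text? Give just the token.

Answer: qytf

Derivation:
Hunk 1: at line 3 remove [pwjqh] add [oznnp,zajna] -> 9 lines: ypvn ofysi pbd oznnp zajna rlpxc thf rxdph qytf
Hunk 2: at line 3 remove [zajna] add [gxckd,zyiir] -> 10 lines: ypvn ofysi pbd oznnp gxckd zyiir rlpxc thf rxdph qytf
Hunk 3: at line 1 remove [pbd,oznnp,gxckd] add [vjy,vvwo] -> 9 lines: ypvn ofysi vjy vvwo zyiir rlpxc thf rxdph qytf
Hunk 4: at line 2 remove [vvwo,zyiir,rlpxc] add [ajul,gyizs] -> 8 lines: ypvn ofysi vjy ajul gyizs thf rxdph qytf
Hunk 5: at line 4 remove [thf] add [jbq,xudzt] -> 9 lines: ypvn ofysi vjy ajul gyizs jbq xudzt rxdph qytf
Hunk 6: at line 3 remove [ajul,gyizs,jbq] add [eij,eah,qvejl] -> 9 lines: ypvn ofysi vjy eij eah qvejl xudzt rxdph qytf
Final line 9: qytf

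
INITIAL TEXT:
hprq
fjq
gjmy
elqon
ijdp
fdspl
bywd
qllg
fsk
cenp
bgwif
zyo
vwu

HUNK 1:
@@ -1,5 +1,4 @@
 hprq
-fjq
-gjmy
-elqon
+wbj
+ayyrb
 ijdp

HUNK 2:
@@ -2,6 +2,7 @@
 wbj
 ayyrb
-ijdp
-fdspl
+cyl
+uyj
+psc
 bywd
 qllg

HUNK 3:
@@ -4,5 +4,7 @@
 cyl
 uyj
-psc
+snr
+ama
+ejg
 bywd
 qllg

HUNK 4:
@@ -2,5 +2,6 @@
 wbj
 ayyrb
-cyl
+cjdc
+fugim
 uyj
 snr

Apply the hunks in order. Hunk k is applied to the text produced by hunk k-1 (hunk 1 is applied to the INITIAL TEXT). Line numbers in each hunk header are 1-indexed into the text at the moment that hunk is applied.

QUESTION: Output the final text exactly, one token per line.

Hunk 1: at line 1 remove [fjq,gjmy,elqon] add [wbj,ayyrb] -> 12 lines: hprq wbj ayyrb ijdp fdspl bywd qllg fsk cenp bgwif zyo vwu
Hunk 2: at line 2 remove [ijdp,fdspl] add [cyl,uyj,psc] -> 13 lines: hprq wbj ayyrb cyl uyj psc bywd qllg fsk cenp bgwif zyo vwu
Hunk 3: at line 4 remove [psc] add [snr,ama,ejg] -> 15 lines: hprq wbj ayyrb cyl uyj snr ama ejg bywd qllg fsk cenp bgwif zyo vwu
Hunk 4: at line 2 remove [cyl] add [cjdc,fugim] -> 16 lines: hprq wbj ayyrb cjdc fugim uyj snr ama ejg bywd qllg fsk cenp bgwif zyo vwu

Answer: hprq
wbj
ayyrb
cjdc
fugim
uyj
snr
ama
ejg
bywd
qllg
fsk
cenp
bgwif
zyo
vwu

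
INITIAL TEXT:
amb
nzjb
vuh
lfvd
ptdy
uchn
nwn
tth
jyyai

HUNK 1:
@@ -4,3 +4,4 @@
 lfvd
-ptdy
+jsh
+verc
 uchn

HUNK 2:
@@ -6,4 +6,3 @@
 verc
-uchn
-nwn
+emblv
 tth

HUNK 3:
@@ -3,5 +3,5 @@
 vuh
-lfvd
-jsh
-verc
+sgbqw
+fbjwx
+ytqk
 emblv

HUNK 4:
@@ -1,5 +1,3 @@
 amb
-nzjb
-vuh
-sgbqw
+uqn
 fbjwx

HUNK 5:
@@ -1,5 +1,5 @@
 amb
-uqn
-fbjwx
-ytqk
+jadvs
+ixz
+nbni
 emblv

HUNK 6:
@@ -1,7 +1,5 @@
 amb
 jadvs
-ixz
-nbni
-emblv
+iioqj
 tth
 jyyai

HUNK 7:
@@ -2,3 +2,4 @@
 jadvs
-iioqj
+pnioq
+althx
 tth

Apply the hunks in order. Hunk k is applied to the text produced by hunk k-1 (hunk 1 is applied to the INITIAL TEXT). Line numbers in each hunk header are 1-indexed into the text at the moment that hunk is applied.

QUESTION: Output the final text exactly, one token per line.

Answer: amb
jadvs
pnioq
althx
tth
jyyai

Derivation:
Hunk 1: at line 4 remove [ptdy] add [jsh,verc] -> 10 lines: amb nzjb vuh lfvd jsh verc uchn nwn tth jyyai
Hunk 2: at line 6 remove [uchn,nwn] add [emblv] -> 9 lines: amb nzjb vuh lfvd jsh verc emblv tth jyyai
Hunk 3: at line 3 remove [lfvd,jsh,verc] add [sgbqw,fbjwx,ytqk] -> 9 lines: amb nzjb vuh sgbqw fbjwx ytqk emblv tth jyyai
Hunk 4: at line 1 remove [nzjb,vuh,sgbqw] add [uqn] -> 7 lines: amb uqn fbjwx ytqk emblv tth jyyai
Hunk 5: at line 1 remove [uqn,fbjwx,ytqk] add [jadvs,ixz,nbni] -> 7 lines: amb jadvs ixz nbni emblv tth jyyai
Hunk 6: at line 1 remove [ixz,nbni,emblv] add [iioqj] -> 5 lines: amb jadvs iioqj tth jyyai
Hunk 7: at line 2 remove [iioqj] add [pnioq,althx] -> 6 lines: amb jadvs pnioq althx tth jyyai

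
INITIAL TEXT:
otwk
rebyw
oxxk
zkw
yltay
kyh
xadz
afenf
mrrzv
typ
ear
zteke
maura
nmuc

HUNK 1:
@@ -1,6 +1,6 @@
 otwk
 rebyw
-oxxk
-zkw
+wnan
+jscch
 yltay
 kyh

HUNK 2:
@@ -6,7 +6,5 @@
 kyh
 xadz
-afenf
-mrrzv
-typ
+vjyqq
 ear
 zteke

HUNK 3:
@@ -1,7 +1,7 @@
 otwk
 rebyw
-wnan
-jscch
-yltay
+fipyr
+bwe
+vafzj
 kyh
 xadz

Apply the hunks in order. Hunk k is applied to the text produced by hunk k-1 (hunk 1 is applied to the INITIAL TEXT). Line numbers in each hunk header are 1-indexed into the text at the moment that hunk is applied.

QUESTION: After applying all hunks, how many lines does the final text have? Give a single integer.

Hunk 1: at line 1 remove [oxxk,zkw] add [wnan,jscch] -> 14 lines: otwk rebyw wnan jscch yltay kyh xadz afenf mrrzv typ ear zteke maura nmuc
Hunk 2: at line 6 remove [afenf,mrrzv,typ] add [vjyqq] -> 12 lines: otwk rebyw wnan jscch yltay kyh xadz vjyqq ear zteke maura nmuc
Hunk 3: at line 1 remove [wnan,jscch,yltay] add [fipyr,bwe,vafzj] -> 12 lines: otwk rebyw fipyr bwe vafzj kyh xadz vjyqq ear zteke maura nmuc
Final line count: 12

Answer: 12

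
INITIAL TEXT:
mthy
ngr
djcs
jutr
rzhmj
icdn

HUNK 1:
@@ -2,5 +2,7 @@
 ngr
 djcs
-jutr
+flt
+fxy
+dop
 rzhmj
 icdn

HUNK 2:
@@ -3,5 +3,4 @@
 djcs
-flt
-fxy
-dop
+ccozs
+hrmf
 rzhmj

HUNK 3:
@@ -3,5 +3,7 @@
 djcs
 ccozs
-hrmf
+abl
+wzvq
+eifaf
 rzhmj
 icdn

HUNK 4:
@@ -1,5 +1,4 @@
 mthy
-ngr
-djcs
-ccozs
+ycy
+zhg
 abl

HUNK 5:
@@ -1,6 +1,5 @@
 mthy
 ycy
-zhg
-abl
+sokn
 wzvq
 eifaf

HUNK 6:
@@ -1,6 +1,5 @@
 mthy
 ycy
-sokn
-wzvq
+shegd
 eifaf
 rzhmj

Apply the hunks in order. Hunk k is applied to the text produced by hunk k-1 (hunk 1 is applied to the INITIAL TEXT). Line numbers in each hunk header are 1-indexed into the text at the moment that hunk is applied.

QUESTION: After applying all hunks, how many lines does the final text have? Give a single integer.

Hunk 1: at line 2 remove [jutr] add [flt,fxy,dop] -> 8 lines: mthy ngr djcs flt fxy dop rzhmj icdn
Hunk 2: at line 3 remove [flt,fxy,dop] add [ccozs,hrmf] -> 7 lines: mthy ngr djcs ccozs hrmf rzhmj icdn
Hunk 3: at line 3 remove [hrmf] add [abl,wzvq,eifaf] -> 9 lines: mthy ngr djcs ccozs abl wzvq eifaf rzhmj icdn
Hunk 4: at line 1 remove [ngr,djcs,ccozs] add [ycy,zhg] -> 8 lines: mthy ycy zhg abl wzvq eifaf rzhmj icdn
Hunk 5: at line 1 remove [zhg,abl] add [sokn] -> 7 lines: mthy ycy sokn wzvq eifaf rzhmj icdn
Hunk 6: at line 1 remove [sokn,wzvq] add [shegd] -> 6 lines: mthy ycy shegd eifaf rzhmj icdn
Final line count: 6

Answer: 6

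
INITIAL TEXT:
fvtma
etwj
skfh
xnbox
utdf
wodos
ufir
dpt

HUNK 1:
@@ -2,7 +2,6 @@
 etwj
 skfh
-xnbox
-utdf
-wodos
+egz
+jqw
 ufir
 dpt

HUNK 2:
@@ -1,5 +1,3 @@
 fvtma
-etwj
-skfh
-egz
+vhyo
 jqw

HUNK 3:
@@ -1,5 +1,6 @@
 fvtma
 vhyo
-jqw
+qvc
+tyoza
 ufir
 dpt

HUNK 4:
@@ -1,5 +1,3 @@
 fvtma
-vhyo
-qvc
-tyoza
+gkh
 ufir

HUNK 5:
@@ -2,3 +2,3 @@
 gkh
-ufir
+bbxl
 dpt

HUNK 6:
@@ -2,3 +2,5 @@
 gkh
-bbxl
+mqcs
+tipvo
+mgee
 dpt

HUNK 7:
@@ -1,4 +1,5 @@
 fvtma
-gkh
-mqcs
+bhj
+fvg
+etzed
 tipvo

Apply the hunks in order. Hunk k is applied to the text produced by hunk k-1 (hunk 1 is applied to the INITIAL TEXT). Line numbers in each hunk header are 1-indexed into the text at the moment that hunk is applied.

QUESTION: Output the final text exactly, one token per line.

Answer: fvtma
bhj
fvg
etzed
tipvo
mgee
dpt

Derivation:
Hunk 1: at line 2 remove [xnbox,utdf,wodos] add [egz,jqw] -> 7 lines: fvtma etwj skfh egz jqw ufir dpt
Hunk 2: at line 1 remove [etwj,skfh,egz] add [vhyo] -> 5 lines: fvtma vhyo jqw ufir dpt
Hunk 3: at line 1 remove [jqw] add [qvc,tyoza] -> 6 lines: fvtma vhyo qvc tyoza ufir dpt
Hunk 4: at line 1 remove [vhyo,qvc,tyoza] add [gkh] -> 4 lines: fvtma gkh ufir dpt
Hunk 5: at line 2 remove [ufir] add [bbxl] -> 4 lines: fvtma gkh bbxl dpt
Hunk 6: at line 2 remove [bbxl] add [mqcs,tipvo,mgee] -> 6 lines: fvtma gkh mqcs tipvo mgee dpt
Hunk 7: at line 1 remove [gkh,mqcs] add [bhj,fvg,etzed] -> 7 lines: fvtma bhj fvg etzed tipvo mgee dpt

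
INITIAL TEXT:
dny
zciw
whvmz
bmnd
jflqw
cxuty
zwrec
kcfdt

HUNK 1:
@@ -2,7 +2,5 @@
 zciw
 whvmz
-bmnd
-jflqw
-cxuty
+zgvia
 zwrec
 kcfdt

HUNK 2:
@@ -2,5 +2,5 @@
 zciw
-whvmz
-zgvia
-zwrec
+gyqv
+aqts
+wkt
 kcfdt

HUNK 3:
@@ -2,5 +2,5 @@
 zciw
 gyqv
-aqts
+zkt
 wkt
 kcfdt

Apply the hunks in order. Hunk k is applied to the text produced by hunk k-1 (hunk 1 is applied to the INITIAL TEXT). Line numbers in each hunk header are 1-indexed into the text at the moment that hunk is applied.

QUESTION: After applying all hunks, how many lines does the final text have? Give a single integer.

Answer: 6

Derivation:
Hunk 1: at line 2 remove [bmnd,jflqw,cxuty] add [zgvia] -> 6 lines: dny zciw whvmz zgvia zwrec kcfdt
Hunk 2: at line 2 remove [whvmz,zgvia,zwrec] add [gyqv,aqts,wkt] -> 6 lines: dny zciw gyqv aqts wkt kcfdt
Hunk 3: at line 2 remove [aqts] add [zkt] -> 6 lines: dny zciw gyqv zkt wkt kcfdt
Final line count: 6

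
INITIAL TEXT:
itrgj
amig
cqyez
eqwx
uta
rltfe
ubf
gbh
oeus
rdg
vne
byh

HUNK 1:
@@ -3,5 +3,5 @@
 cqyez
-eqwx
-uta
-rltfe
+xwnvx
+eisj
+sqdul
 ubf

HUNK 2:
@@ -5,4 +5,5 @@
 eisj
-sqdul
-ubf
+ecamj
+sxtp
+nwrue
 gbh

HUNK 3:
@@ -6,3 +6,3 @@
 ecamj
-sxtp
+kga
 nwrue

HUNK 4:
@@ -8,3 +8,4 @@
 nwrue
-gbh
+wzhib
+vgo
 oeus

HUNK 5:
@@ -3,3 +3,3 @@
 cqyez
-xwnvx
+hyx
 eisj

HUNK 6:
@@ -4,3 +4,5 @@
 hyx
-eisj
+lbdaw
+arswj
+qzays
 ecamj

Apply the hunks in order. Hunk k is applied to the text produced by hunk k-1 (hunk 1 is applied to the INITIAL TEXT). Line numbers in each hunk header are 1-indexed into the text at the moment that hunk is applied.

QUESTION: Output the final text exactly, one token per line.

Hunk 1: at line 3 remove [eqwx,uta,rltfe] add [xwnvx,eisj,sqdul] -> 12 lines: itrgj amig cqyez xwnvx eisj sqdul ubf gbh oeus rdg vne byh
Hunk 2: at line 5 remove [sqdul,ubf] add [ecamj,sxtp,nwrue] -> 13 lines: itrgj amig cqyez xwnvx eisj ecamj sxtp nwrue gbh oeus rdg vne byh
Hunk 3: at line 6 remove [sxtp] add [kga] -> 13 lines: itrgj amig cqyez xwnvx eisj ecamj kga nwrue gbh oeus rdg vne byh
Hunk 4: at line 8 remove [gbh] add [wzhib,vgo] -> 14 lines: itrgj amig cqyez xwnvx eisj ecamj kga nwrue wzhib vgo oeus rdg vne byh
Hunk 5: at line 3 remove [xwnvx] add [hyx] -> 14 lines: itrgj amig cqyez hyx eisj ecamj kga nwrue wzhib vgo oeus rdg vne byh
Hunk 6: at line 4 remove [eisj] add [lbdaw,arswj,qzays] -> 16 lines: itrgj amig cqyez hyx lbdaw arswj qzays ecamj kga nwrue wzhib vgo oeus rdg vne byh

Answer: itrgj
amig
cqyez
hyx
lbdaw
arswj
qzays
ecamj
kga
nwrue
wzhib
vgo
oeus
rdg
vne
byh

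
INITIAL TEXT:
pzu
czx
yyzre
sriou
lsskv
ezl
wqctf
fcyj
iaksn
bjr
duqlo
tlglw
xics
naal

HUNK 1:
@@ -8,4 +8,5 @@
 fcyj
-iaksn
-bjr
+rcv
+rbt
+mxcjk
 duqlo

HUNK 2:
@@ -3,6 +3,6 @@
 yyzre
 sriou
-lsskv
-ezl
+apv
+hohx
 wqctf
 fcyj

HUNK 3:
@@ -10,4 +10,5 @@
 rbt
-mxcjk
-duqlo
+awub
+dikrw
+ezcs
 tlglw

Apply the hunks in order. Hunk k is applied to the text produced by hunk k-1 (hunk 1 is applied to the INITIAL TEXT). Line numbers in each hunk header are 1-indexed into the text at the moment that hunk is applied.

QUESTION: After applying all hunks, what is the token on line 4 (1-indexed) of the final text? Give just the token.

Hunk 1: at line 8 remove [iaksn,bjr] add [rcv,rbt,mxcjk] -> 15 lines: pzu czx yyzre sriou lsskv ezl wqctf fcyj rcv rbt mxcjk duqlo tlglw xics naal
Hunk 2: at line 3 remove [lsskv,ezl] add [apv,hohx] -> 15 lines: pzu czx yyzre sriou apv hohx wqctf fcyj rcv rbt mxcjk duqlo tlglw xics naal
Hunk 3: at line 10 remove [mxcjk,duqlo] add [awub,dikrw,ezcs] -> 16 lines: pzu czx yyzre sriou apv hohx wqctf fcyj rcv rbt awub dikrw ezcs tlglw xics naal
Final line 4: sriou

Answer: sriou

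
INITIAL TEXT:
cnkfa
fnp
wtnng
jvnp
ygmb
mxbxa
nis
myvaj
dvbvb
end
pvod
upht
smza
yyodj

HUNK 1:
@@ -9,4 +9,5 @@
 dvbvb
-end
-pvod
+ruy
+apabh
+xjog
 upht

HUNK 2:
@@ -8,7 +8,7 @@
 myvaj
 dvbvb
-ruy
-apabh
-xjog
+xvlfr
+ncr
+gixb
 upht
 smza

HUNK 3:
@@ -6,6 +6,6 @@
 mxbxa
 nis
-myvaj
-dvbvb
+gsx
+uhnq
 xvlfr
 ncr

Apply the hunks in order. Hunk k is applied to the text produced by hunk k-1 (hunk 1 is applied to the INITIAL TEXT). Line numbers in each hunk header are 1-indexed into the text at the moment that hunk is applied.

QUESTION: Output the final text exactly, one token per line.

Hunk 1: at line 9 remove [end,pvod] add [ruy,apabh,xjog] -> 15 lines: cnkfa fnp wtnng jvnp ygmb mxbxa nis myvaj dvbvb ruy apabh xjog upht smza yyodj
Hunk 2: at line 8 remove [ruy,apabh,xjog] add [xvlfr,ncr,gixb] -> 15 lines: cnkfa fnp wtnng jvnp ygmb mxbxa nis myvaj dvbvb xvlfr ncr gixb upht smza yyodj
Hunk 3: at line 6 remove [myvaj,dvbvb] add [gsx,uhnq] -> 15 lines: cnkfa fnp wtnng jvnp ygmb mxbxa nis gsx uhnq xvlfr ncr gixb upht smza yyodj

Answer: cnkfa
fnp
wtnng
jvnp
ygmb
mxbxa
nis
gsx
uhnq
xvlfr
ncr
gixb
upht
smza
yyodj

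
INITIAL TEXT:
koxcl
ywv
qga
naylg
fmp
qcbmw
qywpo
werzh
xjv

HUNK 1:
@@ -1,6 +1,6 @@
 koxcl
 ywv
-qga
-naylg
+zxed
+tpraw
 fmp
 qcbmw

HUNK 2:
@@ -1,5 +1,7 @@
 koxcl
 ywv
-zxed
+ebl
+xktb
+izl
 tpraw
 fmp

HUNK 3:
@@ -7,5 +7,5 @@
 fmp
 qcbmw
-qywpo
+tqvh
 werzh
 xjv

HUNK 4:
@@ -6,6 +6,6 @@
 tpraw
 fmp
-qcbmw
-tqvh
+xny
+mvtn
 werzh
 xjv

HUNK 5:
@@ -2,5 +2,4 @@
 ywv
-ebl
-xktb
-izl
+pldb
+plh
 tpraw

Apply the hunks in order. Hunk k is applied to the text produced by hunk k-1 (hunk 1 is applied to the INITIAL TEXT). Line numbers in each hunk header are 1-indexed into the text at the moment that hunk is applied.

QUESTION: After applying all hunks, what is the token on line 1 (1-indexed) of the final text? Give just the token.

Hunk 1: at line 1 remove [qga,naylg] add [zxed,tpraw] -> 9 lines: koxcl ywv zxed tpraw fmp qcbmw qywpo werzh xjv
Hunk 2: at line 1 remove [zxed] add [ebl,xktb,izl] -> 11 lines: koxcl ywv ebl xktb izl tpraw fmp qcbmw qywpo werzh xjv
Hunk 3: at line 7 remove [qywpo] add [tqvh] -> 11 lines: koxcl ywv ebl xktb izl tpraw fmp qcbmw tqvh werzh xjv
Hunk 4: at line 6 remove [qcbmw,tqvh] add [xny,mvtn] -> 11 lines: koxcl ywv ebl xktb izl tpraw fmp xny mvtn werzh xjv
Hunk 5: at line 2 remove [ebl,xktb,izl] add [pldb,plh] -> 10 lines: koxcl ywv pldb plh tpraw fmp xny mvtn werzh xjv
Final line 1: koxcl

Answer: koxcl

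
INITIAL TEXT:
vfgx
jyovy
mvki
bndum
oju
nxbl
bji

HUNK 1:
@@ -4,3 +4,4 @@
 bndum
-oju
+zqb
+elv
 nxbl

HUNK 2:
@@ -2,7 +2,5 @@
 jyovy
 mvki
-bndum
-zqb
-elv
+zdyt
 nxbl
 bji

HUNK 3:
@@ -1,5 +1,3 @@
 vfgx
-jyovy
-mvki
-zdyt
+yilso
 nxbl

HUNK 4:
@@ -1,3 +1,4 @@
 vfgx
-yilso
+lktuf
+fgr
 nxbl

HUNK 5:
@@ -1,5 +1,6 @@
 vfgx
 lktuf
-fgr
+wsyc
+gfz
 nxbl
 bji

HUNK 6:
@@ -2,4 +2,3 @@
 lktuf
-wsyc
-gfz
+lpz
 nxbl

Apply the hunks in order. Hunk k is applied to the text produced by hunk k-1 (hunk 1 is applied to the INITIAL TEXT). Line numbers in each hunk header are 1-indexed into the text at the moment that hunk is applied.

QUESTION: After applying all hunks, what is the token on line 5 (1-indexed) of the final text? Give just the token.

Hunk 1: at line 4 remove [oju] add [zqb,elv] -> 8 lines: vfgx jyovy mvki bndum zqb elv nxbl bji
Hunk 2: at line 2 remove [bndum,zqb,elv] add [zdyt] -> 6 lines: vfgx jyovy mvki zdyt nxbl bji
Hunk 3: at line 1 remove [jyovy,mvki,zdyt] add [yilso] -> 4 lines: vfgx yilso nxbl bji
Hunk 4: at line 1 remove [yilso] add [lktuf,fgr] -> 5 lines: vfgx lktuf fgr nxbl bji
Hunk 5: at line 1 remove [fgr] add [wsyc,gfz] -> 6 lines: vfgx lktuf wsyc gfz nxbl bji
Hunk 6: at line 2 remove [wsyc,gfz] add [lpz] -> 5 lines: vfgx lktuf lpz nxbl bji
Final line 5: bji

Answer: bji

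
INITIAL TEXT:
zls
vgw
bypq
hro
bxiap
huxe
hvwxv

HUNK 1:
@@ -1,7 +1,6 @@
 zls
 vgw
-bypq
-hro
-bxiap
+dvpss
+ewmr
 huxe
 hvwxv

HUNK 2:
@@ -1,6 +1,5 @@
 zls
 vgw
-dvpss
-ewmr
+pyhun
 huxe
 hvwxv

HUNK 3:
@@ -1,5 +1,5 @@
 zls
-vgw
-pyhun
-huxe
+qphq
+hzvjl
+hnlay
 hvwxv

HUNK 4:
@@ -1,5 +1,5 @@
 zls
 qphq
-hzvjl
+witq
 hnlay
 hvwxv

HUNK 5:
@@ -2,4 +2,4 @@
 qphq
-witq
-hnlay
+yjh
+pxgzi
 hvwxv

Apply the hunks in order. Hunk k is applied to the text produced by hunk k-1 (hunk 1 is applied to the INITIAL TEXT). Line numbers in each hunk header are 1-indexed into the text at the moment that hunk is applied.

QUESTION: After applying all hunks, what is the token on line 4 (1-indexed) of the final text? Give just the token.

Hunk 1: at line 1 remove [bypq,hro,bxiap] add [dvpss,ewmr] -> 6 lines: zls vgw dvpss ewmr huxe hvwxv
Hunk 2: at line 1 remove [dvpss,ewmr] add [pyhun] -> 5 lines: zls vgw pyhun huxe hvwxv
Hunk 3: at line 1 remove [vgw,pyhun,huxe] add [qphq,hzvjl,hnlay] -> 5 lines: zls qphq hzvjl hnlay hvwxv
Hunk 4: at line 1 remove [hzvjl] add [witq] -> 5 lines: zls qphq witq hnlay hvwxv
Hunk 5: at line 2 remove [witq,hnlay] add [yjh,pxgzi] -> 5 lines: zls qphq yjh pxgzi hvwxv
Final line 4: pxgzi

Answer: pxgzi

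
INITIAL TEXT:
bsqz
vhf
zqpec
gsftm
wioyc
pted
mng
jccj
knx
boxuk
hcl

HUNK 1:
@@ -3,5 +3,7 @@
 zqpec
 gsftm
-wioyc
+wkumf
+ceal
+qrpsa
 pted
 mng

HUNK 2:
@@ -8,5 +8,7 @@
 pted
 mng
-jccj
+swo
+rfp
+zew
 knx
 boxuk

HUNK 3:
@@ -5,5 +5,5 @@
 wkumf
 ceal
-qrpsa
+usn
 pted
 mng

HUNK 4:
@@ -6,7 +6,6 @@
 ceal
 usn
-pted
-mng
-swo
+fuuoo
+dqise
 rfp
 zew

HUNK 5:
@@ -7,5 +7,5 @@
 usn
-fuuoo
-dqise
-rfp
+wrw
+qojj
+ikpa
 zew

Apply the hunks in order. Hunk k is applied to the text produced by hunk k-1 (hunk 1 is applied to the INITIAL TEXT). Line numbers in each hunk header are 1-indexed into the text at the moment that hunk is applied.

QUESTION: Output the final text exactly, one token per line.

Hunk 1: at line 3 remove [wioyc] add [wkumf,ceal,qrpsa] -> 13 lines: bsqz vhf zqpec gsftm wkumf ceal qrpsa pted mng jccj knx boxuk hcl
Hunk 2: at line 8 remove [jccj] add [swo,rfp,zew] -> 15 lines: bsqz vhf zqpec gsftm wkumf ceal qrpsa pted mng swo rfp zew knx boxuk hcl
Hunk 3: at line 5 remove [qrpsa] add [usn] -> 15 lines: bsqz vhf zqpec gsftm wkumf ceal usn pted mng swo rfp zew knx boxuk hcl
Hunk 4: at line 6 remove [pted,mng,swo] add [fuuoo,dqise] -> 14 lines: bsqz vhf zqpec gsftm wkumf ceal usn fuuoo dqise rfp zew knx boxuk hcl
Hunk 5: at line 7 remove [fuuoo,dqise,rfp] add [wrw,qojj,ikpa] -> 14 lines: bsqz vhf zqpec gsftm wkumf ceal usn wrw qojj ikpa zew knx boxuk hcl

Answer: bsqz
vhf
zqpec
gsftm
wkumf
ceal
usn
wrw
qojj
ikpa
zew
knx
boxuk
hcl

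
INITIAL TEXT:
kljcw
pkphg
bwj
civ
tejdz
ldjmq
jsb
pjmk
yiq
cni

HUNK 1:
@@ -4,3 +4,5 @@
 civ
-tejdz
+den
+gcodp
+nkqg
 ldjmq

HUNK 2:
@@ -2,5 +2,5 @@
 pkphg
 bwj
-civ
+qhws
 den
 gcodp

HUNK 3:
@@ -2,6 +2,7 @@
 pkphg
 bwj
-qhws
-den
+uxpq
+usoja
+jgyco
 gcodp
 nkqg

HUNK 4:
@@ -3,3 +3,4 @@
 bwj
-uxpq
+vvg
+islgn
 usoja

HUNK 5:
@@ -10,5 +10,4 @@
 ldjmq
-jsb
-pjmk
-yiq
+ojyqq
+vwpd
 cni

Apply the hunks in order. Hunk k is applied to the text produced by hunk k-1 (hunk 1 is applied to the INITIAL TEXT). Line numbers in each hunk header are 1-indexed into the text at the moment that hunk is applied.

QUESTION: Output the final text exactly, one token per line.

Hunk 1: at line 4 remove [tejdz] add [den,gcodp,nkqg] -> 12 lines: kljcw pkphg bwj civ den gcodp nkqg ldjmq jsb pjmk yiq cni
Hunk 2: at line 2 remove [civ] add [qhws] -> 12 lines: kljcw pkphg bwj qhws den gcodp nkqg ldjmq jsb pjmk yiq cni
Hunk 3: at line 2 remove [qhws,den] add [uxpq,usoja,jgyco] -> 13 lines: kljcw pkphg bwj uxpq usoja jgyco gcodp nkqg ldjmq jsb pjmk yiq cni
Hunk 4: at line 3 remove [uxpq] add [vvg,islgn] -> 14 lines: kljcw pkphg bwj vvg islgn usoja jgyco gcodp nkqg ldjmq jsb pjmk yiq cni
Hunk 5: at line 10 remove [jsb,pjmk,yiq] add [ojyqq,vwpd] -> 13 lines: kljcw pkphg bwj vvg islgn usoja jgyco gcodp nkqg ldjmq ojyqq vwpd cni

Answer: kljcw
pkphg
bwj
vvg
islgn
usoja
jgyco
gcodp
nkqg
ldjmq
ojyqq
vwpd
cni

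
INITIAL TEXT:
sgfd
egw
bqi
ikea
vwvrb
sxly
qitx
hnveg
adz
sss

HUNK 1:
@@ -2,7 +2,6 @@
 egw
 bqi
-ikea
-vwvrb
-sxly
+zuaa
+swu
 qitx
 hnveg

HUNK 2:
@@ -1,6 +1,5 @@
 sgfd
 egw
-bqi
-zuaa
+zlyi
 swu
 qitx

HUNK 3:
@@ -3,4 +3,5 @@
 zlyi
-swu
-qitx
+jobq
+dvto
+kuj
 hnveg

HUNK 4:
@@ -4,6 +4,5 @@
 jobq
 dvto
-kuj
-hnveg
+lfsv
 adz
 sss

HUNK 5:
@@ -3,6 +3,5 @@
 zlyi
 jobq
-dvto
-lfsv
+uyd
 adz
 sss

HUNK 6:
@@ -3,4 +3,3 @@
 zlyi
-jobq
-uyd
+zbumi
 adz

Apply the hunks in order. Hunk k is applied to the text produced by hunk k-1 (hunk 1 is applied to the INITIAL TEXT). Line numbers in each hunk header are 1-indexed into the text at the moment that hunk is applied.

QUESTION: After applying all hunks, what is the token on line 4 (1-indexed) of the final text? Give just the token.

Hunk 1: at line 2 remove [ikea,vwvrb,sxly] add [zuaa,swu] -> 9 lines: sgfd egw bqi zuaa swu qitx hnveg adz sss
Hunk 2: at line 1 remove [bqi,zuaa] add [zlyi] -> 8 lines: sgfd egw zlyi swu qitx hnveg adz sss
Hunk 3: at line 3 remove [swu,qitx] add [jobq,dvto,kuj] -> 9 lines: sgfd egw zlyi jobq dvto kuj hnveg adz sss
Hunk 4: at line 4 remove [kuj,hnveg] add [lfsv] -> 8 lines: sgfd egw zlyi jobq dvto lfsv adz sss
Hunk 5: at line 3 remove [dvto,lfsv] add [uyd] -> 7 lines: sgfd egw zlyi jobq uyd adz sss
Hunk 6: at line 3 remove [jobq,uyd] add [zbumi] -> 6 lines: sgfd egw zlyi zbumi adz sss
Final line 4: zbumi

Answer: zbumi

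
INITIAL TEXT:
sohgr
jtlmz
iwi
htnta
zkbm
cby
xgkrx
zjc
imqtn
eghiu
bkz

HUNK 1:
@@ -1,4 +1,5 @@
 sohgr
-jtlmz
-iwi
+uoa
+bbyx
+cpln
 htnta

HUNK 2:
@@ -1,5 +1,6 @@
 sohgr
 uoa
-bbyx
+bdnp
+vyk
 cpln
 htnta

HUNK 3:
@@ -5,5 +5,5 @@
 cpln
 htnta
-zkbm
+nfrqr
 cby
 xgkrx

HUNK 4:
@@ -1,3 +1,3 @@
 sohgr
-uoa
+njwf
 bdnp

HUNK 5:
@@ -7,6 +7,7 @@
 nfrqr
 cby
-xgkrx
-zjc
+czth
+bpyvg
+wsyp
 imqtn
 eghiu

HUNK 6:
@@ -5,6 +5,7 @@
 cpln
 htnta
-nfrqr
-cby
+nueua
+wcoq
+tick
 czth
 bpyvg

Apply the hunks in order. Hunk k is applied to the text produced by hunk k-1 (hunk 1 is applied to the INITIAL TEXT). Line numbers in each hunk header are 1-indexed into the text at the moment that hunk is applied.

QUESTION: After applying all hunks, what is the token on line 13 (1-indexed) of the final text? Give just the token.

Hunk 1: at line 1 remove [jtlmz,iwi] add [uoa,bbyx,cpln] -> 12 lines: sohgr uoa bbyx cpln htnta zkbm cby xgkrx zjc imqtn eghiu bkz
Hunk 2: at line 1 remove [bbyx] add [bdnp,vyk] -> 13 lines: sohgr uoa bdnp vyk cpln htnta zkbm cby xgkrx zjc imqtn eghiu bkz
Hunk 3: at line 5 remove [zkbm] add [nfrqr] -> 13 lines: sohgr uoa bdnp vyk cpln htnta nfrqr cby xgkrx zjc imqtn eghiu bkz
Hunk 4: at line 1 remove [uoa] add [njwf] -> 13 lines: sohgr njwf bdnp vyk cpln htnta nfrqr cby xgkrx zjc imqtn eghiu bkz
Hunk 5: at line 7 remove [xgkrx,zjc] add [czth,bpyvg,wsyp] -> 14 lines: sohgr njwf bdnp vyk cpln htnta nfrqr cby czth bpyvg wsyp imqtn eghiu bkz
Hunk 6: at line 5 remove [nfrqr,cby] add [nueua,wcoq,tick] -> 15 lines: sohgr njwf bdnp vyk cpln htnta nueua wcoq tick czth bpyvg wsyp imqtn eghiu bkz
Final line 13: imqtn

Answer: imqtn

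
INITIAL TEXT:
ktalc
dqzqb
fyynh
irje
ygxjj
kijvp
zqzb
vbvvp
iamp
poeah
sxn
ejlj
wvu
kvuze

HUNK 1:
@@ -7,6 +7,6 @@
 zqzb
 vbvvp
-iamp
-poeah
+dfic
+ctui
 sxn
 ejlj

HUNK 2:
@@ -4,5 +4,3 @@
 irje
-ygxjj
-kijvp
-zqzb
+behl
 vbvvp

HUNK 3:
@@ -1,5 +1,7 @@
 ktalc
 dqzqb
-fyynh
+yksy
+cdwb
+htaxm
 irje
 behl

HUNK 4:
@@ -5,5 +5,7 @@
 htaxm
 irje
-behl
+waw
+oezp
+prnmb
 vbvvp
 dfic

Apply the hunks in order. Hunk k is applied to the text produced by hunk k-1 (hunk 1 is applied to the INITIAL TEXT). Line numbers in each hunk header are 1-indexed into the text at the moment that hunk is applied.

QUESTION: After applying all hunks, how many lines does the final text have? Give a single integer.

Hunk 1: at line 7 remove [iamp,poeah] add [dfic,ctui] -> 14 lines: ktalc dqzqb fyynh irje ygxjj kijvp zqzb vbvvp dfic ctui sxn ejlj wvu kvuze
Hunk 2: at line 4 remove [ygxjj,kijvp,zqzb] add [behl] -> 12 lines: ktalc dqzqb fyynh irje behl vbvvp dfic ctui sxn ejlj wvu kvuze
Hunk 3: at line 1 remove [fyynh] add [yksy,cdwb,htaxm] -> 14 lines: ktalc dqzqb yksy cdwb htaxm irje behl vbvvp dfic ctui sxn ejlj wvu kvuze
Hunk 4: at line 5 remove [behl] add [waw,oezp,prnmb] -> 16 lines: ktalc dqzqb yksy cdwb htaxm irje waw oezp prnmb vbvvp dfic ctui sxn ejlj wvu kvuze
Final line count: 16

Answer: 16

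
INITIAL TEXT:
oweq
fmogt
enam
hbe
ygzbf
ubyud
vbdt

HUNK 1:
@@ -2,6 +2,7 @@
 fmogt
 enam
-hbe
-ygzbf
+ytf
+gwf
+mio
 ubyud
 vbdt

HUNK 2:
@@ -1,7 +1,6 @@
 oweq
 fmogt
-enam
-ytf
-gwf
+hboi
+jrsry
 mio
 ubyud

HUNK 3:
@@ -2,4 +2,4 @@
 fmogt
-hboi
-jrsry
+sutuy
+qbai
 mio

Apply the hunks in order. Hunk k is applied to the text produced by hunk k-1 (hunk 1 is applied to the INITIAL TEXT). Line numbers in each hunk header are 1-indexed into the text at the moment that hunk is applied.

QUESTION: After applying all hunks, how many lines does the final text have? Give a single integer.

Hunk 1: at line 2 remove [hbe,ygzbf] add [ytf,gwf,mio] -> 8 lines: oweq fmogt enam ytf gwf mio ubyud vbdt
Hunk 2: at line 1 remove [enam,ytf,gwf] add [hboi,jrsry] -> 7 lines: oweq fmogt hboi jrsry mio ubyud vbdt
Hunk 3: at line 2 remove [hboi,jrsry] add [sutuy,qbai] -> 7 lines: oweq fmogt sutuy qbai mio ubyud vbdt
Final line count: 7

Answer: 7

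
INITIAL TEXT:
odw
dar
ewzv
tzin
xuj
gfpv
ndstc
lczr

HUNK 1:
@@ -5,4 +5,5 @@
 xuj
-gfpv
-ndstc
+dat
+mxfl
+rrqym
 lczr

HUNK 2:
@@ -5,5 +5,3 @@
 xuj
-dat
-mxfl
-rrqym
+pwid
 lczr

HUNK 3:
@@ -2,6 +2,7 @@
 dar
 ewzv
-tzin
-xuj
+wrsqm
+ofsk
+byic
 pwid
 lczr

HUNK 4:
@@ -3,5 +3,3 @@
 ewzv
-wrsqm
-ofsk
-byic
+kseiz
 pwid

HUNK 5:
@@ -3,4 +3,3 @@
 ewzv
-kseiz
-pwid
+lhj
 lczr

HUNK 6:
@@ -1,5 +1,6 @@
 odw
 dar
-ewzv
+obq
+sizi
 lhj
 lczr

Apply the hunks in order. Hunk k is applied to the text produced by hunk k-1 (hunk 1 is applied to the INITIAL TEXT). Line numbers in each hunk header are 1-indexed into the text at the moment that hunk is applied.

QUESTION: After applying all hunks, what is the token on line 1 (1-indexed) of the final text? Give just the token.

Hunk 1: at line 5 remove [gfpv,ndstc] add [dat,mxfl,rrqym] -> 9 lines: odw dar ewzv tzin xuj dat mxfl rrqym lczr
Hunk 2: at line 5 remove [dat,mxfl,rrqym] add [pwid] -> 7 lines: odw dar ewzv tzin xuj pwid lczr
Hunk 3: at line 2 remove [tzin,xuj] add [wrsqm,ofsk,byic] -> 8 lines: odw dar ewzv wrsqm ofsk byic pwid lczr
Hunk 4: at line 3 remove [wrsqm,ofsk,byic] add [kseiz] -> 6 lines: odw dar ewzv kseiz pwid lczr
Hunk 5: at line 3 remove [kseiz,pwid] add [lhj] -> 5 lines: odw dar ewzv lhj lczr
Hunk 6: at line 1 remove [ewzv] add [obq,sizi] -> 6 lines: odw dar obq sizi lhj lczr
Final line 1: odw

Answer: odw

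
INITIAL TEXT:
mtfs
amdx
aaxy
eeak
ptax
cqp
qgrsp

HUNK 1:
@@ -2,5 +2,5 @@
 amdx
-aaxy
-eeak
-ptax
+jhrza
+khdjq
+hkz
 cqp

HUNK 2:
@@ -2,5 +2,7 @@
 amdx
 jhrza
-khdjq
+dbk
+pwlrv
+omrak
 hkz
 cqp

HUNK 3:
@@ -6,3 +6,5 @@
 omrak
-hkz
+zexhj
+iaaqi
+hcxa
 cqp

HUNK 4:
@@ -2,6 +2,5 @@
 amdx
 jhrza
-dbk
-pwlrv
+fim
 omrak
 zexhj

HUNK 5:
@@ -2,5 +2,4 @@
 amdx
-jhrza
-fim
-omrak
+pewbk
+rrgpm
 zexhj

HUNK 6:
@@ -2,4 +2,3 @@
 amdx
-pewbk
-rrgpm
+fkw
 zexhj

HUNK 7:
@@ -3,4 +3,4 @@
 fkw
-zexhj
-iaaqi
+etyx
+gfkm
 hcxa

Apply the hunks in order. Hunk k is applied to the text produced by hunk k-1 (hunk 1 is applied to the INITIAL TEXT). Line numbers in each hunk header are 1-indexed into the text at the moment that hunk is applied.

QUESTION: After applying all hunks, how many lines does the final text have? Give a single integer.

Answer: 8

Derivation:
Hunk 1: at line 2 remove [aaxy,eeak,ptax] add [jhrza,khdjq,hkz] -> 7 lines: mtfs amdx jhrza khdjq hkz cqp qgrsp
Hunk 2: at line 2 remove [khdjq] add [dbk,pwlrv,omrak] -> 9 lines: mtfs amdx jhrza dbk pwlrv omrak hkz cqp qgrsp
Hunk 3: at line 6 remove [hkz] add [zexhj,iaaqi,hcxa] -> 11 lines: mtfs amdx jhrza dbk pwlrv omrak zexhj iaaqi hcxa cqp qgrsp
Hunk 4: at line 2 remove [dbk,pwlrv] add [fim] -> 10 lines: mtfs amdx jhrza fim omrak zexhj iaaqi hcxa cqp qgrsp
Hunk 5: at line 2 remove [jhrza,fim,omrak] add [pewbk,rrgpm] -> 9 lines: mtfs amdx pewbk rrgpm zexhj iaaqi hcxa cqp qgrsp
Hunk 6: at line 2 remove [pewbk,rrgpm] add [fkw] -> 8 lines: mtfs amdx fkw zexhj iaaqi hcxa cqp qgrsp
Hunk 7: at line 3 remove [zexhj,iaaqi] add [etyx,gfkm] -> 8 lines: mtfs amdx fkw etyx gfkm hcxa cqp qgrsp
Final line count: 8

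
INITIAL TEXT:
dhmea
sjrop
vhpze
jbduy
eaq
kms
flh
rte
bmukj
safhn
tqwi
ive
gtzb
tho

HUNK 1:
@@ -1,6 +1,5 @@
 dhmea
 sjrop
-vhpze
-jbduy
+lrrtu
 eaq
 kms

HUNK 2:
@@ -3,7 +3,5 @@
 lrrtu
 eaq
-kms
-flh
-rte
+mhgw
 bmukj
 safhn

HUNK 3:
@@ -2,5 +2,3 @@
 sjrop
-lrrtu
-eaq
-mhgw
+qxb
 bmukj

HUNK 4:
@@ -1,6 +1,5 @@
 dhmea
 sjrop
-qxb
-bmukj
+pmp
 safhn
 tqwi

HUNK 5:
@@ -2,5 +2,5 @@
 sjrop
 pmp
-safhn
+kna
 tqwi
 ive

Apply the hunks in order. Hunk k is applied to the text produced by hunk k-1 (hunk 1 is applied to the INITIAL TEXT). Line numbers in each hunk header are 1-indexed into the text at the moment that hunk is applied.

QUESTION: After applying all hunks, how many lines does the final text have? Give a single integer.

Answer: 8

Derivation:
Hunk 1: at line 1 remove [vhpze,jbduy] add [lrrtu] -> 13 lines: dhmea sjrop lrrtu eaq kms flh rte bmukj safhn tqwi ive gtzb tho
Hunk 2: at line 3 remove [kms,flh,rte] add [mhgw] -> 11 lines: dhmea sjrop lrrtu eaq mhgw bmukj safhn tqwi ive gtzb tho
Hunk 3: at line 2 remove [lrrtu,eaq,mhgw] add [qxb] -> 9 lines: dhmea sjrop qxb bmukj safhn tqwi ive gtzb tho
Hunk 4: at line 1 remove [qxb,bmukj] add [pmp] -> 8 lines: dhmea sjrop pmp safhn tqwi ive gtzb tho
Hunk 5: at line 2 remove [safhn] add [kna] -> 8 lines: dhmea sjrop pmp kna tqwi ive gtzb tho
Final line count: 8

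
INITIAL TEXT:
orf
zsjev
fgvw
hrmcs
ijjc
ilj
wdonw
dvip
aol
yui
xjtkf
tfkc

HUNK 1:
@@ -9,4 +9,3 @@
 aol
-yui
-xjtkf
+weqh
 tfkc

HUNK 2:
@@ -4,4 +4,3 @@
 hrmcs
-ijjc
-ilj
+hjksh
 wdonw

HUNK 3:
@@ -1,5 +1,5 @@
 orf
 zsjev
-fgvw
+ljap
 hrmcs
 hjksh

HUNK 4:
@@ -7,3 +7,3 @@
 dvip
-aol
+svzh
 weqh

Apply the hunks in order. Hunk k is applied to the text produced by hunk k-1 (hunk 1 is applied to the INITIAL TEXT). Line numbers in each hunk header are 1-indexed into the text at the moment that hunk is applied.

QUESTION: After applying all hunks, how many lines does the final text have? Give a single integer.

Answer: 10

Derivation:
Hunk 1: at line 9 remove [yui,xjtkf] add [weqh] -> 11 lines: orf zsjev fgvw hrmcs ijjc ilj wdonw dvip aol weqh tfkc
Hunk 2: at line 4 remove [ijjc,ilj] add [hjksh] -> 10 lines: orf zsjev fgvw hrmcs hjksh wdonw dvip aol weqh tfkc
Hunk 3: at line 1 remove [fgvw] add [ljap] -> 10 lines: orf zsjev ljap hrmcs hjksh wdonw dvip aol weqh tfkc
Hunk 4: at line 7 remove [aol] add [svzh] -> 10 lines: orf zsjev ljap hrmcs hjksh wdonw dvip svzh weqh tfkc
Final line count: 10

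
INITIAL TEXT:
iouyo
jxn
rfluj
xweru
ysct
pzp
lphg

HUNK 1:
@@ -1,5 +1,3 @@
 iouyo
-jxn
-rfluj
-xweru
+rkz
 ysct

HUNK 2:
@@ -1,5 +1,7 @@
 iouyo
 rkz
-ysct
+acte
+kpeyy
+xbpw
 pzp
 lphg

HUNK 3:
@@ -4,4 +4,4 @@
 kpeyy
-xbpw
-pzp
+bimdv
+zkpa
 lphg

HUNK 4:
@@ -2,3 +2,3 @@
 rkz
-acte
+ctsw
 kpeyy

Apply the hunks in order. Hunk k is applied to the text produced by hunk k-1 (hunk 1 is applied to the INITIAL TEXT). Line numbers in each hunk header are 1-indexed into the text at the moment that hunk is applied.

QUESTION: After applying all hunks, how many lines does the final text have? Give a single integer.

Hunk 1: at line 1 remove [jxn,rfluj,xweru] add [rkz] -> 5 lines: iouyo rkz ysct pzp lphg
Hunk 2: at line 1 remove [ysct] add [acte,kpeyy,xbpw] -> 7 lines: iouyo rkz acte kpeyy xbpw pzp lphg
Hunk 3: at line 4 remove [xbpw,pzp] add [bimdv,zkpa] -> 7 lines: iouyo rkz acte kpeyy bimdv zkpa lphg
Hunk 4: at line 2 remove [acte] add [ctsw] -> 7 lines: iouyo rkz ctsw kpeyy bimdv zkpa lphg
Final line count: 7

Answer: 7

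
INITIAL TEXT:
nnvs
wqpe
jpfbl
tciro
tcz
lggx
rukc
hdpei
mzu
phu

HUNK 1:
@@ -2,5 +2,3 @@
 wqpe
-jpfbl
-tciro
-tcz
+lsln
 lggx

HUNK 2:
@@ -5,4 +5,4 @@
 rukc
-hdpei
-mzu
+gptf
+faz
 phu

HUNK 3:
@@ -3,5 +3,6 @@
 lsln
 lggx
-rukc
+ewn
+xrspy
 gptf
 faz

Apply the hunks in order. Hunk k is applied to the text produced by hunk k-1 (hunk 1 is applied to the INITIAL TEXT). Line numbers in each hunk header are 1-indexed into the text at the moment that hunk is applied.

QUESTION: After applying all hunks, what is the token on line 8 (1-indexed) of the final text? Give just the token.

Hunk 1: at line 2 remove [jpfbl,tciro,tcz] add [lsln] -> 8 lines: nnvs wqpe lsln lggx rukc hdpei mzu phu
Hunk 2: at line 5 remove [hdpei,mzu] add [gptf,faz] -> 8 lines: nnvs wqpe lsln lggx rukc gptf faz phu
Hunk 3: at line 3 remove [rukc] add [ewn,xrspy] -> 9 lines: nnvs wqpe lsln lggx ewn xrspy gptf faz phu
Final line 8: faz

Answer: faz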